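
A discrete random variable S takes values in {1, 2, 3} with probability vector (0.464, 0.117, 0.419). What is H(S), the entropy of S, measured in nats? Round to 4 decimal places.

0.9718 nats

H(S) = −Σ p·ln p.
  −(0.464)·ln(0.464) = 0.35629
  −(0.117)·ln(0.117) = 0.25103
  −(0.419)·ln(0.419) = 0.36448
Sum: 0.35629 + 0.25103 + 0.36448 = 0.9718 nats.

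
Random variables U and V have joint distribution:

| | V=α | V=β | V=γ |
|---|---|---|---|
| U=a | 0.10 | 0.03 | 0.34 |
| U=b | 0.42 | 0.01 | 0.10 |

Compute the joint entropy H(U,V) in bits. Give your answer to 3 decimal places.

1.937 bits

H(U,V) = −Σ p(x,y)·log₂ p(x,y) over all 6 cells.
  cell (a,α): −0.10·log₂0.10 = 0.3322
  cell (a,β): −0.03·log₂0.03 = 0.1518
  cell (a,γ): −0.34·log₂0.34 = 0.5292
  cell (b,α): −0.42·log₂0.42 = 0.5256
  cell (b,β): −0.01·log₂0.01 = 0.0664
  cell (b,γ): −0.10·log₂0.10 = 0.3322
Sum = 1.937 bits.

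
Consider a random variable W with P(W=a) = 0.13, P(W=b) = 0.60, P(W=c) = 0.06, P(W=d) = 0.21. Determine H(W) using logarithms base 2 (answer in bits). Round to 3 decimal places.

1.541 bits

H(W) = −Σ p·log₂ p.
  −(0.13)·log₂(0.13) = 0.3826
  −(0.60)·log₂(0.60) = 0.4422
  −(0.06)·log₂(0.06) = 0.2435
  −(0.21)·log₂(0.21) = 0.4728
Sum: 0.3826 + 0.4422 + 0.2435 + 0.4728 = 1.541 bits.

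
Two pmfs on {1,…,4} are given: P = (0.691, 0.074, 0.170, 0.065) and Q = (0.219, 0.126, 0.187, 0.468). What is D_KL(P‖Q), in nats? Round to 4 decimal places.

D(P‖Q) = Σ p·ln(p/q).
  0.691·ln(0.691/0.219) = 0.79401
  0.074·ln(0.074/0.126) = -0.03938
  0.170·ln(0.170/0.187) = -0.01620
  0.065·ln(0.065/0.468) = -0.12832
D(P‖Q) = 0.6101 nats.

0.6101 nats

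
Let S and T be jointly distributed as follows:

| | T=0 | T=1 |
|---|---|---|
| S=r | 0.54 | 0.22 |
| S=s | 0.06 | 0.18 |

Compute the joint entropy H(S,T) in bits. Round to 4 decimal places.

1.6495 bits

H(S,T) = −Σ p(x,y)·log₂ p(x,y) over all 4 cells.
  cell (r,0): −0.54·log₂0.54 = 0.48004
  cell (r,1): −0.22·log₂0.22 = 0.48057
  cell (s,0): −0.06·log₂0.06 = 0.24353
  cell (s,1): −0.18·log₂0.18 = 0.44531
Sum = 1.6495 bits.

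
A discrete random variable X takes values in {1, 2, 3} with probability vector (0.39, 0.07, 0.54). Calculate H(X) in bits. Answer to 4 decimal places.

H(X) = −Σ p·log₂ p.
  −(0.39)·log₂(0.39) = 0.52980
  −(0.07)·log₂(0.07) = 0.26856
  −(0.54)·log₂(0.54) = 0.48004
Sum: 0.52980 + 0.26856 + 0.48004 = 1.2784 bits.

1.2784 bits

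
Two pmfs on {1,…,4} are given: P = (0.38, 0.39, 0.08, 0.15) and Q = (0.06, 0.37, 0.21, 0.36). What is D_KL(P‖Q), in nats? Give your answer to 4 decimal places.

D(P‖Q) = Σ p·ln(p/q).
  0.38·ln(0.38/0.06) = 0.70141
  0.39·ln(0.39/0.37) = 0.02053
  0.08·ln(0.08/0.21) = -0.07721
  0.15·ln(0.15/0.36) = -0.13132
D(P‖Q) = 0.5134 nats.

0.5134 nats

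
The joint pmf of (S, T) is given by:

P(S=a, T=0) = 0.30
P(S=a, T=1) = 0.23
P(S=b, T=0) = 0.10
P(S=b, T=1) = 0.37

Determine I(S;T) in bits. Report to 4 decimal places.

0.0967 bits

Marginals: p(S) = (0.5300, 0.4700), p(T) = (0.4000, 0.6000).
I(S;T) = H(S) + H(T) − H(S,T).
H(S) = 0.9974, H(T) = 0.9710, H(S,T) = 1.8717.
I(S;T) = 0.9974 + 0.9710 − 1.8717 = 0.0967 bits.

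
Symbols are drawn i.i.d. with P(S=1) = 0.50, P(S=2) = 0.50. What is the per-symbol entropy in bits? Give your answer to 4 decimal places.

H(S) = −Σ p·log₂ p.
  −(0.50)·log₂(0.50) = 0.50000
  −(0.50)·log₂(0.50) = 0.50000
Sum: 0.50000 + 0.50000 = 1.0000 bits.

1.0000 bits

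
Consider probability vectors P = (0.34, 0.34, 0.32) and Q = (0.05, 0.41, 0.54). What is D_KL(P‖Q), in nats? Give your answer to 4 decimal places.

0.4207 nats

D(P‖Q) = Σ p·ln(p/q).
  0.34·ln(0.34/0.05) = 0.65175
  0.34·ln(0.34/0.41) = -0.06365
  0.32·ln(0.32/0.54) = -0.16744
D(P‖Q) = 0.4207 nats.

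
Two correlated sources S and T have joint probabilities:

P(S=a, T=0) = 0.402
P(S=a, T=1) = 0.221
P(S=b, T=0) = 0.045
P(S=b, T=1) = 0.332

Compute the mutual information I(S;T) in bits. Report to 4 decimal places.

0.2085 bits

Marginals: p(S) = (0.6230, 0.3770), p(T) = (0.4470, 0.5530).
I(S;T) = H(S) + H(T) − H(S,T).
H(S) = 0.9559, H(T) = 0.9919, H(S,T) = 1.7393.
I(S;T) = 0.9559 + 0.9919 − 1.7393 = 0.2085 bits.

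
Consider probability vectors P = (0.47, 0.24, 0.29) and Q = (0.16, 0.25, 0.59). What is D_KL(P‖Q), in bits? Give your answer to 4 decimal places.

0.4194 bits

D(P‖Q) = Σ p·log₂(p/q).
  0.47·log₂(0.47/0.16) = 0.73066
  0.24·log₂(0.24/0.25) = -0.01413
  0.29·log₂(0.29/0.59) = -0.29715
D(P‖Q) = 0.4194 bits.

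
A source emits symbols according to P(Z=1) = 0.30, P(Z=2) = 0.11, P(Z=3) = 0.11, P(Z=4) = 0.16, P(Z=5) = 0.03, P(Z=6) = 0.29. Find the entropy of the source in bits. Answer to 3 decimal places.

H(Z) = −Σ p·log₂ p.
  −(0.30)·log₂(0.30) = 0.5211
  −(0.11)·log₂(0.11) = 0.3503
  −(0.11)·log₂(0.11) = 0.3503
  −(0.16)·log₂(0.16) = 0.4230
  −(0.03)·log₂(0.03) = 0.1518
  −(0.29)·log₂(0.29) = 0.5179
Sum: 0.5211 + 0.3503 + 0.3503 + 0.4230 + 0.1518 + 0.5179 = 2.314 bits.

2.314 bits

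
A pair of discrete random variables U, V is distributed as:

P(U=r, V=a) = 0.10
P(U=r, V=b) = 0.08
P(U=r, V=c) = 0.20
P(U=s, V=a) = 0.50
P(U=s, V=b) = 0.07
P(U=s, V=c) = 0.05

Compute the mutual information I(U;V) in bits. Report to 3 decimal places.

0.238 bits

Marginals: p(U) = (0.3800, 0.6200), p(V) = (0.6000, 0.1500, 0.2500).
I(U;V) = H(U) + H(V) − H(U,V).
H(U) = 0.9580, H(V) = 1.3527, H(U,V) = 2.0727.
I(U;V) = 0.9580 + 1.3527 − 2.0727 = 0.238 bits.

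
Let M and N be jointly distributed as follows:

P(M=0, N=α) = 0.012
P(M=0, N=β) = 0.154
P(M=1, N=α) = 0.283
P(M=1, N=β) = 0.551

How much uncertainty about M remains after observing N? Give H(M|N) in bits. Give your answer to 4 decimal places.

Chain rule: H(M|N) = H(M,N) − H(N).
Marginals: p(M) = (0.1660, 0.8340), p(N) = (0.2950, 0.7050).
H(M,N) = 1.4814 bits; H(N) = 0.8751 bits.
H(M|N) = 1.4814 − 0.8751 = 0.6063 bits.

0.6063 bits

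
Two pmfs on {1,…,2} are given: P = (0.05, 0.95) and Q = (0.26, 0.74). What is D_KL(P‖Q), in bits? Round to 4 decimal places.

D(P‖Q) = Σ p·log₂(p/q).
  0.05·log₂(0.05/0.26) = -0.11893
  0.95·log₂(0.95/0.74) = 0.34238
D(P‖Q) = 0.2235 bits.

0.2235 bits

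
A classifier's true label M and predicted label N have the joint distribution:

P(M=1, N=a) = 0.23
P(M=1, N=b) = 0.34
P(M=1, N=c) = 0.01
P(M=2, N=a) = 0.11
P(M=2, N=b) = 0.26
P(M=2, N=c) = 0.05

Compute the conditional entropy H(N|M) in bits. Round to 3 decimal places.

1.173 bits

Chain rule: H(N|M) = H(M,N) − H(M).
Marginals: p(M) = (0.5800, 0.4200), p(N) = (0.3400, 0.6000, 0.0600).
H(M,N) = 2.1550 bits; H(M) = 0.9815 bits.
H(N|M) = 2.1550 − 0.9815 = 1.173 bits.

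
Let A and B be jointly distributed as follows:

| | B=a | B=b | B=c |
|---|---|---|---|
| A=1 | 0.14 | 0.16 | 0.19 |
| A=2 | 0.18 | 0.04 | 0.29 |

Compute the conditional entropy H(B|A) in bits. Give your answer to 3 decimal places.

Marginals: p(A) = (0.4900, 0.5100), p(B) = (0.3200, 0.2000, 0.4800).
H(B|A) = Σ p(A) · H(B|A=·).
  A=1: p=0.4900, H(B|A=1) = 1.5736
  A=2: p=0.5100, H(B|A=2) = 1.2814
Weighted sum = 1.425 bits.

1.425 bits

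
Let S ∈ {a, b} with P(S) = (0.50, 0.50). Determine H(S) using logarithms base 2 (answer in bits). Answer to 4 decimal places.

H(S) = −Σ p·log₂ p.
  −(0.50)·log₂(0.50) = 0.50000
  −(0.50)·log₂(0.50) = 0.50000
Sum: 0.50000 + 0.50000 = 1.0000 bits.

1.0000 bits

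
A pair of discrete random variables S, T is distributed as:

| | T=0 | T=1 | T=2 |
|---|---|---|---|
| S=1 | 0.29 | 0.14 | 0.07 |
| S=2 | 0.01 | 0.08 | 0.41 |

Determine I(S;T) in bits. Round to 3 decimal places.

0.441 bits

Marginals: p(S) = (0.5000, 0.5000), p(T) = (0.3000, 0.2200, 0.4800).
I(S;T) = H(S) + H(T) − H(S,T).
H(S) = 1.0000, H(T) = 1.5099, H(S,T) = 2.0689.
I(S;T) = 1.0000 + 1.5099 − 2.0689 = 0.441 bits.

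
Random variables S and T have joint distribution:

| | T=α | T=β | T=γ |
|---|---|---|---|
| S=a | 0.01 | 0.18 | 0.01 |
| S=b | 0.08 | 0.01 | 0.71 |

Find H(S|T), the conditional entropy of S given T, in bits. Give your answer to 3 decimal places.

0.178 bits

Chain rule: H(S|T) = H(S,T) − H(T).
Marginals: p(S) = (0.2000, 0.8000), p(T) = (0.0900, 0.1900, 0.7200).
H(S,T) = 1.2869 bits; H(T) = 1.1091 bits.
H(S|T) = 1.2869 − 1.1091 = 0.178 bits.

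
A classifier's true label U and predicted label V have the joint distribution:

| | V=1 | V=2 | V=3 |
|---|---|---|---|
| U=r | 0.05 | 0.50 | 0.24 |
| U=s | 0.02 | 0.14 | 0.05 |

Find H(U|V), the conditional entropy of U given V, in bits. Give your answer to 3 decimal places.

Chain rule: H(U|V) = H(U,V) − H(V).
Marginals: p(U) = (0.7900, 0.2100), p(V) = (0.0700, 0.6400, 0.2900).
H(U,V) = 1.9363 bits; H(V) = 1.1985 bits.
H(U|V) = 1.9363 − 1.1985 = 0.738 bits.

0.738 bits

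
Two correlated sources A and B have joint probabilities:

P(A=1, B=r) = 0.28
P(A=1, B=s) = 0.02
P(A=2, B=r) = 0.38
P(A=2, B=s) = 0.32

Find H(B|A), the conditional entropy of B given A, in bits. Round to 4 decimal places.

Chain rule: H(B|A) = H(A,B) − H(A).
Marginals: p(A) = (0.3000, 0.7000), p(B) = (0.6600, 0.3400).
H(A,B) = 1.6836 bits; H(A) = 0.8813 bits.
H(B|A) = 1.6836 − 0.8813 = 0.8023 bits.

0.8023 bits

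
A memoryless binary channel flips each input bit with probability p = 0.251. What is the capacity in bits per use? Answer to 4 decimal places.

Binary symmetric channel: C = 1 − h₂(ε) where h₂ is the binary entropy function.
h₂(0.251) = −0.251·log₂0.251 − 0.749·log₂0.749 = 0.8129.
C = 1 − 0.8129 = 0.1871 bits per channel use.

0.1871 bits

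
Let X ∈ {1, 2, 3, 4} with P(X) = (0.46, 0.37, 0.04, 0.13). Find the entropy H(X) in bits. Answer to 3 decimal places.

1.614 bits

H(X) = −Σ p·log₂ p.
  −(0.46)·log₂(0.46) = 0.5153
  −(0.37)·log₂(0.37) = 0.5307
  −(0.04)·log₂(0.04) = 0.1858
  −(0.13)·log₂(0.13) = 0.3826
Sum: 0.5153 + 0.5307 + 0.1858 + 0.3826 = 1.614 bits.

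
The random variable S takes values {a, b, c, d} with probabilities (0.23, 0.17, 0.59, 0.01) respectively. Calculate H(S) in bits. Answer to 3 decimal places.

H(S) = −Σ p·log₂ p.
  −(0.23)·log₂(0.23) = 0.4877
  −(0.17)·log₂(0.17) = 0.4346
  −(0.59)·log₂(0.59) = 0.4491
  −(0.01)·log₂(0.01) = 0.0664
Sum: 0.4877 + 0.4346 + 0.4491 + 0.0664 = 1.438 bits.

1.438 bits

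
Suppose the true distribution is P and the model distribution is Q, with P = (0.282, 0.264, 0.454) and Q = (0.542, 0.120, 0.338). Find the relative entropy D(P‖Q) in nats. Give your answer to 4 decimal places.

D(P‖Q) = Σ p·ln(p/q).
  0.282·ln(0.282/0.542) = -0.18425
  0.264·ln(0.264/0.120) = 0.20815
  0.454·ln(0.454/0.338) = 0.13395
D(P‖Q) = 0.1579 nats.

0.1579 nats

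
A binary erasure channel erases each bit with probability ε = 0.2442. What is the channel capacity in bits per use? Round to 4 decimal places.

Binary erasure channel: capacity C = 1 − ε.
C = 1 − 0.2442 = 0.7558 bits per channel use.

0.7558 bits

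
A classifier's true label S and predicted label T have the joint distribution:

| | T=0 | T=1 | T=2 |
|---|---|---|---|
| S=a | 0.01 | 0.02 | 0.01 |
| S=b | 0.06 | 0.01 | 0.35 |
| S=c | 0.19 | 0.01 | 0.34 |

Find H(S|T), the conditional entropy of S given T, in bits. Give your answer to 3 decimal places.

1.085 bits

Marginals: p(S) = (0.0400, 0.4200, 0.5400), p(T) = (0.2600, 0.0400, 0.7000).
H(S|T) = Σ p(T) · H(S|T=·).
  T=0: p=0.2600, H(S|T=0) = 0.9997
  T=1: p=0.0400, H(S|T=1) = 1.5000
  T=2: p=0.7000, H(S|T=2) = 1.0936
Weighted sum = 1.085 bits.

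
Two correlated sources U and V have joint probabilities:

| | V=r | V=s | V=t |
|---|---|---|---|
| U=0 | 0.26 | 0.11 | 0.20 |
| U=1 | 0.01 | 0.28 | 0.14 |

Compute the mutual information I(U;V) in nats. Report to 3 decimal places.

0.178 nats

Marginals: p(U) = (0.5700, 0.4300), p(V) = (0.2700, 0.3900, 0.3400).
I(U;V) = Σ p(x,y)·ln[p(x,y)/(p(x)p(y))].
  (0,r): 0.26·ln(1.6894) = 0.1363
  (0,s): 0.11·ln(0.4948) = -0.0774
  (0,t): 0.20·ln(1.0320) = 0.0063
  (1,r): 0.01·ln(0.0861) = -0.0245
  (1,s): 0.28·ln(1.6696) = 0.1435
  (1,t): 0.14·ln(0.9576) = -0.0061
Sum = 0.178 nats.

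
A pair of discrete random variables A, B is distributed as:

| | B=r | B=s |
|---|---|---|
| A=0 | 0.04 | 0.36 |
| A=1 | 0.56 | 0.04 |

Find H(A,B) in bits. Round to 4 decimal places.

H(A,B) = −Σ p(x,y)·log₂ p(x,y) over all 4 cells.
  cell (0,r): −0.04·log₂0.04 = 0.18575
  cell (0,s): −0.36·log₂0.36 = 0.53062
  cell (1,r): −0.56·log₂0.56 = 0.46844
  cell (1,s): −0.04·log₂0.04 = 0.18575
Sum = 1.3706 bits.

1.3706 bits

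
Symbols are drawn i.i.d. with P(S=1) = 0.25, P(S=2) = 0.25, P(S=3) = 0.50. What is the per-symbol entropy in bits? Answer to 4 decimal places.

1.5000 bits

H(S) = −Σ p·log₂ p.
  −(0.25)·log₂(0.25) = 0.50000
  −(0.25)·log₂(0.25) = 0.50000
  −(0.50)·log₂(0.50) = 0.50000
Sum: 0.50000 + 0.50000 + 0.50000 = 1.5000 bits.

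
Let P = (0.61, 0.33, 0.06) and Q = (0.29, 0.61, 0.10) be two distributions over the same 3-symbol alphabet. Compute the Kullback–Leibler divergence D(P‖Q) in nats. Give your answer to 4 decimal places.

D(P‖Q) = Σ p·ln(p/q).
  0.61·ln(0.61/0.29) = 0.45358
  0.33·ln(0.33/0.61) = -0.20274
  0.06·ln(0.06/0.10) = -0.03065
D(P‖Q) = 0.2202 nats.

0.2202 nats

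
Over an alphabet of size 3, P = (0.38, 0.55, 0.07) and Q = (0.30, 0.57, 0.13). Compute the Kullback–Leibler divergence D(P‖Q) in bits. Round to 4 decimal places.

0.0387 bits

D(P‖Q) = Σ p·log₂(p/q).
  0.38·log₂(0.38/0.30) = 0.12959
  0.55·log₂(0.55/0.57) = -0.02834
  0.07·log₂(0.07/0.13) = -0.06252
D(P‖Q) = 0.0387 bits.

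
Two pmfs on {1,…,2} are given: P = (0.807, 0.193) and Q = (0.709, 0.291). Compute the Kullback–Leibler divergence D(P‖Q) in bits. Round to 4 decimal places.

D(P‖Q) = Σ p·log₂(p/q).
  0.807·log₂(0.807/0.709) = 0.15073
  0.193·log₂(0.193/0.291) = -0.11434
D(P‖Q) = 0.0364 bits.

0.0364 bits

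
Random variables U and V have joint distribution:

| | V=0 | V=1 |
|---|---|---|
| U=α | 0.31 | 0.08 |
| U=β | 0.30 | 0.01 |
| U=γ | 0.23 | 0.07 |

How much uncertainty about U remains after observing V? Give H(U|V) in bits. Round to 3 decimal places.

Chain rule: H(U|V) = H(U,V) − H(V).
Marginals: p(U) = (0.3900, 0.3100, 0.3000), p(V) = (0.8400, 0.1600).
H(U,V) = 2.1591 bits; H(V) = 0.6343 bits.
H(U|V) = 2.1591 − 0.6343 = 1.525 bits.

1.525 bits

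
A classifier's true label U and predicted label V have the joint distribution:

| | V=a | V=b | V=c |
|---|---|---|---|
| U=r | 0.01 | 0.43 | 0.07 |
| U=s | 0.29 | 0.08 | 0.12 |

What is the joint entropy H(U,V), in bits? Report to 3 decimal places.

2.035 bits

H(U,V) = −Σ p(x,y)·log₂ p(x,y) over all 6 cells.
  cell (r,a): −0.01·log₂0.01 = 0.0664
  cell (r,b): −0.43·log₂0.43 = 0.5236
  cell (r,c): −0.07·log₂0.07 = 0.2686
  cell (s,a): −0.29·log₂0.29 = 0.5179
  cell (s,b): −0.08·log₂0.08 = 0.2915
  cell (s,c): −0.12·log₂0.12 = 0.3671
Sum = 2.035 bits.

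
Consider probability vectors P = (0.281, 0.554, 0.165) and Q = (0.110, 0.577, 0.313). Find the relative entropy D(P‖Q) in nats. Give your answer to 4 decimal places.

D(P‖Q) = Σ p·ln(p/q).
  0.281·ln(0.281/0.110) = 0.26354
  0.554·ln(0.554/0.577) = -0.02254
  0.165·ln(0.165/0.313) = -0.10564
D(P‖Q) = 0.1354 nats.

0.1354 nats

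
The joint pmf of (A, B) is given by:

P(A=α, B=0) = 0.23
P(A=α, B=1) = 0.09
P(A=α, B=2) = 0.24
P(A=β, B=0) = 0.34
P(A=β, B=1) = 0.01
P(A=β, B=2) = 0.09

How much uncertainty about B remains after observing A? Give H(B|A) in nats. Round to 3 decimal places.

0.841 nats

Marginals: p(A) = (0.5600, 0.4400), p(B) = (0.5700, 0.1000, 0.3300).
H(B|A) = Σ p(A) · H(B|A=·).
  A=α: p=0.5600, H(B|A=α) = 1.0224
  A=β: p=0.4400, H(B|A=β) = 0.6098
Weighted sum = 0.841 nats.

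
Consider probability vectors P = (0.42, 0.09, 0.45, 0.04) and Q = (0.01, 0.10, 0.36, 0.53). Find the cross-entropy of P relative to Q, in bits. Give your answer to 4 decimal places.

3.7893 bits

H(P,Q) = −Σ p·log₂ q.
  −0.42·log₂(0.01) = 2.79042
  −0.09·log₂(0.10) = 0.29897
  −0.45·log₂(0.36) = 0.66327
  −0.04·log₂(0.53) = 0.03664
H(P,Q) = 3.7893 bits.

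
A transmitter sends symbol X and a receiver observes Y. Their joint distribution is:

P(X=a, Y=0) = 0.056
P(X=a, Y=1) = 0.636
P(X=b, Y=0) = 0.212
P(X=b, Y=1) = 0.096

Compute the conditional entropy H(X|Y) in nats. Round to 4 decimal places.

0.4218 nats

Marginals: p(X) = (0.6920, 0.3080), p(Y) = (0.2680, 0.7320).
H(X|Y) = Σ p(Y) · H(X|Y=·).
  Y=0: p=0.2680, H(X|Y=0) = 0.5126
  Y=1: p=0.7320, H(X|Y=1) = 0.3886
Weighted sum = 0.4218 nats.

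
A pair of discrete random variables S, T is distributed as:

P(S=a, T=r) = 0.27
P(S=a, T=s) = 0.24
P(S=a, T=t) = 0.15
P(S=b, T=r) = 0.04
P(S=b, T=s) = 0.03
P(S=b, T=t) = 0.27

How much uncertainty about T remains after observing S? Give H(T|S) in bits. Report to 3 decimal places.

1.337 bits

Marginals: p(S) = (0.6600, 0.3400), p(T) = (0.3100, 0.2700, 0.4200).
H(T|S) = Σ p(S) · H(T|S=·).
  S=a: p=0.6600, H(T|S=a) = 1.5440
  S=b: p=0.3400, H(T|S=b) = 0.9364
Weighted sum = 1.337 bits.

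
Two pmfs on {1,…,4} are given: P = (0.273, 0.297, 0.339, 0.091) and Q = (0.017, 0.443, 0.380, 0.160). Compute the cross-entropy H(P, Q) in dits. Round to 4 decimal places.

0.8030 dits

H(P,Q) = −Σ p·log₁₀ q.
  −0.273·log₁₀(0.017) = 0.48309
  −0.297·log₁₀(0.443) = 0.10502
  −0.339·log₁₀(0.380) = 0.14245
  −0.091·log₁₀(0.160) = 0.07243
H(P,Q) = 0.8030 dits.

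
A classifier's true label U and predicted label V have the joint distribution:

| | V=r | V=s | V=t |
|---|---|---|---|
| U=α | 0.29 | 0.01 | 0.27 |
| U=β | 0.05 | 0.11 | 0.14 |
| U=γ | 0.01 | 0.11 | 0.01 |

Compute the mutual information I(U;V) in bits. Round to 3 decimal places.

0.368 bits

Marginals: p(U) = (0.5700, 0.3000, 0.1300), p(V) = (0.3500, 0.2300, 0.4200).
I(U;V) = H(U) + H(V) − H(U,V).
H(U) = 1.3660, H(V) = 1.5434, H(U,V) = 2.5410.
I(U;V) = 1.3660 + 1.5434 − 2.5410 = 0.368 bits.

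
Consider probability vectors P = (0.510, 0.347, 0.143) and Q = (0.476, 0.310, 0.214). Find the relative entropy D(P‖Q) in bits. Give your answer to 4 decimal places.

D(P‖Q) = Σ p·log₂(p/q).
  0.510·log₂(0.510/0.476) = 0.05076
  0.347·log₂(0.347/0.310) = 0.05645
  0.143·log₂(0.143/0.214) = -0.08317
D(P‖Q) = 0.0240 bits.

0.0240 bits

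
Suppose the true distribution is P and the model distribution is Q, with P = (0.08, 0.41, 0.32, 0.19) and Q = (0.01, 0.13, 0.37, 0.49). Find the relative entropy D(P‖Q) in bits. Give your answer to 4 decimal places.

D(P‖Q) = Σ p·log₂(p/q).
  0.08·log₂(0.08/0.01) = 0.24000
  0.41·log₂(0.41/0.13) = 0.67942
  0.32·log₂(0.32/0.37) = -0.06703
  0.19·log₂(0.19/0.49) = -0.25969
D(P‖Q) = 0.5927 bits.

0.5927 bits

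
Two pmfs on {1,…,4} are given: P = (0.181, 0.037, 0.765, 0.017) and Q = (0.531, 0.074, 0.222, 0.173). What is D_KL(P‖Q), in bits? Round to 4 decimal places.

D(P‖Q) = Σ p·log₂(p/q).
  0.181·log₂(0.181/0.531) = -0.28104
  0.037·log₂(0.037/0.074) = -0.03700
  0.765·log₂(0.765/0.222) = 1.36545
  0.017·log₂(0.017/0.173) = -0.05690
D(P‖Q) = 0.9905 bits.

0.9905 bits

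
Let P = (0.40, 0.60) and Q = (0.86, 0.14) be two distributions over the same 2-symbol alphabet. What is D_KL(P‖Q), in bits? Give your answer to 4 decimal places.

D(P‖Q) = Σ p·log₂(p/q).
  0.40·log₂(0.40/0.86) = -0.44173
  0.60·log₂(0.60/0.14) = 1.25972
D(P‖Q) = 0.8180 bits.

0.8180 bits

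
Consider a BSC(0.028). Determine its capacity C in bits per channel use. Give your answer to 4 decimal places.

0.8157 bits

Binary symmetric channel: C = 1 − h₂(ε) where h₂ is the binary entropy function.
h₂(0.028) = −0.028·log₂0.028 − 0.972·log₂0.972 = 0.1843.
C = 1 − 0.1843 = 0.8157 bits per channel use.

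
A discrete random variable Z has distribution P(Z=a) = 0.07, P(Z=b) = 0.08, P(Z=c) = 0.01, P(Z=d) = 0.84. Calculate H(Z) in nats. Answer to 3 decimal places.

H(Z) = −Σ p·ln p.
  −(0.07)·ln(0.07) = 0.1861
  −(0.08)·ln(0.08) = 0.2021
  −(0.01)·ln(0.01) = 0.0461
  −(0.84)·ln(0.84) = 0.1465
Sum: 0.1861 + 0.2021 + 0.0461 + 0.1465 = 0.581 nats.

0.581 nats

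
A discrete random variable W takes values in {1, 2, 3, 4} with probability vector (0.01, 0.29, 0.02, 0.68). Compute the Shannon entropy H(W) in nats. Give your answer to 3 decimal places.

H(W) = −Σ p·ln p.
  −(0.01)·ln(0.01) = 0.0461
  −(0.29)·ln(0.29) = 0.3590
  −(0.02)·ln(0.02) = 0.0782
  −(0.68)·ln(0.68) = 0.2623
Sum: 0.0461 + 0.3590 + 0.0782 + 0.2623 = 0.746 nats.

0.746 nats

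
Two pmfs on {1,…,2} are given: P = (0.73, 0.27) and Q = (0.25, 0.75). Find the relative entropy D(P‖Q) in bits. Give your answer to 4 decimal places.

0.7306 bits

D(P‖Q) = Σ p·log₂(p/q).
  0.73·log₂(0.73/0.25) = 1.12856
  0.27·log₂(0.27/0.75) = -0.39796
D(P‖Q) = 0.7306 bits.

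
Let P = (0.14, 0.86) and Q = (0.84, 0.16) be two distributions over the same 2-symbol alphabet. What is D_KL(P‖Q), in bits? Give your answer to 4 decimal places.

D(P‖Q) = Σ p·log₂(p/q).
  0.14·log₂(0.14/0.84) = -0.36189
  0.86·log₂(0.86/0.16) = 2.08659
D(P‖Q) = 1.7247 bits.

1.7247 bits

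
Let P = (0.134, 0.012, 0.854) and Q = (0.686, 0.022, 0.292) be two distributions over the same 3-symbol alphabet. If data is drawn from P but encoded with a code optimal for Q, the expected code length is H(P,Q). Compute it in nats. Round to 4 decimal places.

1.1476 nats

H(P,Q) = −Σ p·ln q.
  −0.134·ln(0.686) = 0.05050
  −0.012·ln(0.022) = 0.04580
  −0.854·ln(0.292) = 1.05128
H(P,Q) = 1.1476 nats.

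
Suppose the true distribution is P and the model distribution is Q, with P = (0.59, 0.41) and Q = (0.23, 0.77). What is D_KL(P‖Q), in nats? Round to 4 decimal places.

0.2974 nats

D(P‖Q) = Σ p·ln(p/q).
  0.59·ln(0.59/0.23) = 0.55581
  0.41·ln(0.41/0.77) = -0.25840
D(P‖Q) = 0.2974 nats.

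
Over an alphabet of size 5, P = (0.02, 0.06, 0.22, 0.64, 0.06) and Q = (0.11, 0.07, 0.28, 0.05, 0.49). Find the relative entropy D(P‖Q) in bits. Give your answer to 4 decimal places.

D(P‖Q) = Σ p·log₂(p/q).
  0.02·log₂(0.02/0.11) = -0.04919
  0.06·log₂(0.06/0.07) = -0.01334
  0.22·log₂(0.22/0.28) = -0.07654
  0.64·log₂(0.64/0.05) = 2.35397
  0.06·log₂(0.06/0.49) = -0.18178
D(P‖Q) = 2.0331 bits.

2.0331 bits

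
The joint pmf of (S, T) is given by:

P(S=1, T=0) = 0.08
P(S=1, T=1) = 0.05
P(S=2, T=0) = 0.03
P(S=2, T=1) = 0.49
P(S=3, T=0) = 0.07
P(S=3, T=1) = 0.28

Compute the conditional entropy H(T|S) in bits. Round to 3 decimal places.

Marginals: p(S) = (0.1300, 0.5200, 0.3500), p(T) = (0.1800, 0.8200).
H(T|S) = Σ p(S) · H(T|S=·).
  S=1: p=0.1300, H(T|S=1) = 0.9612
  S=2: p=0.5200, H(T|S=2) = 0.3182
  S=3: p=0.3500, H(T|S=3) = 0.7219
Weighted sum = 0.543 bits.

0.543 bits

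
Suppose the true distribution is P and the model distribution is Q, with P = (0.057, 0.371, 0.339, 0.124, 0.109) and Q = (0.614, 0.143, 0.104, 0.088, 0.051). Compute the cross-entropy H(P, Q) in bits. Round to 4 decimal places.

H(P,Q) = −Σ p·log₂ q.
  −0.057·log₂(0.614) = 0.04011
  −0.371·log₂(0.143) = 1.04099
  −0.339·log₂(0.104) = 1.10695
  −0.124·log₂(0.088) = 0.43479
  −0.109·log₂(0.051) = 0.46798
H(P,Q) = 3.0908 bits.

3.0908 bits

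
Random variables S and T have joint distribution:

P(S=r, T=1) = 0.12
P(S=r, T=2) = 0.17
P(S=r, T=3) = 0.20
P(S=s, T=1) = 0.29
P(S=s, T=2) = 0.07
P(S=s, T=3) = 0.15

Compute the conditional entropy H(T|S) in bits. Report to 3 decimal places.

Marginals: p(S) = (0.4900, 0.5100), p(T) = (0.4100, 0.2400, 0.3500).
H(T|S) = Σ p(S) · H(T|S=·).
  S=r: p=0.4900, H(T|S=r) = 1.5546
  S=s: p=0.5100, H(T|S=s) = 1.3756
Weighted sum = 1.463 bits.

1.463 bits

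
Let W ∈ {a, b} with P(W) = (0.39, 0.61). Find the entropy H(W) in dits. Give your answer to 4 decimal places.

H(W) = −Σ p·log₁₀ p.
  −(0.39)·log₁₀(0.39) = 0.15948
  −(0.61)·log₁₀(0.61) = 0.13095
Sum: 0.15948 + 0.13095 = 0.2904 dits.

0.2904 dits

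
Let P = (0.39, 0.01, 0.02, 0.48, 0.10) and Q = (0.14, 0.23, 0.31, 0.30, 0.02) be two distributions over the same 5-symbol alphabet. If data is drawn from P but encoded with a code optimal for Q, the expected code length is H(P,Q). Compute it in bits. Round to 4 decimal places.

H(P,Q) = −Σ p·log₂ q.
  −0.39·log₂(0.14) = 1.10624
  −0.01·log₂(0.23) = 0.02120
  −0.02·log₂(0.31) = 0.03379
  −0.48·log₂(0.30) = 0.83374
  −0.10·log₂(0.02) = 0.56439
H(P,Q) = 2.5594 bits.

2.5594 bits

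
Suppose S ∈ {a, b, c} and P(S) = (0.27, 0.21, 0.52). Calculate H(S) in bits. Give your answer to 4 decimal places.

1.4734 bits

H(S) = −Σ p·log₂ p.
  −(0.27)·log₂(0.27) = 0.51002
  −(0.21)·log₂(0.21) = 0.47282
  −(0.52)·log₂(0.52) = 0.49058
Sum: 0.51002 + 0.47282 + 0.49058 = 1.4734 bits.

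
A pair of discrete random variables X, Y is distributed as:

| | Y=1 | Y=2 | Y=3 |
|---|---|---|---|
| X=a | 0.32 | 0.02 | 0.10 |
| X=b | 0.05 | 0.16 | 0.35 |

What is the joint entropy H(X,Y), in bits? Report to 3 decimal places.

2.140 bits

H(X,Y) = −Σ p(x,y)·log₂ p(x,y) over all 6 cells.
  cell (a,1): −0.32·log₂0.32 = 0.5260
  cell (a,2): −0.02·log₂0.02 = 0.1129
  cell (a,3): −0.10·log₂0.10 = 0.3322
  cell (b,1): −0.05·log₂0.05 = 0.2161
  cell (b,2): −0.16·log₂0.16 = 0.4230
  cell (b,3): −0.35·log₂0.35 = 0.5301
Sum = 2.140 bits.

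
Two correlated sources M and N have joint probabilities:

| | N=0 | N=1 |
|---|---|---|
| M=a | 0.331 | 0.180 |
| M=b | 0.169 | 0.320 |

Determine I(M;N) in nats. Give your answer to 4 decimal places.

0.0463 nats

Marginals: p(M) = (0.5110, 0.4890), p(N) = (0.5000, 0.5000).
I(M;N) = H(M) + H(N) − H(M,N).
H(M) = 0.6929, H(N) = 0.6931, H(M,N) = 1.3397.
I(M;N) = 0.6929 + 0.6931 − 1.3397 = 0.0463 nats.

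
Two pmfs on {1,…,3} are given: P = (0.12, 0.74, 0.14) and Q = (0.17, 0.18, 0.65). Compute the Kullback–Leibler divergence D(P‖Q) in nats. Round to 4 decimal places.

D(P‖Q) = Σ p·ln(p/q).
  0.12·ln(0.12/0.17) = -0.04180
  0.74·ln(0.74/0.18) = 1.04613
  0.14·ln(0.14/0.65) = -0.21495
D(P‖Q) = 0.7894 nats.

0.7894 nats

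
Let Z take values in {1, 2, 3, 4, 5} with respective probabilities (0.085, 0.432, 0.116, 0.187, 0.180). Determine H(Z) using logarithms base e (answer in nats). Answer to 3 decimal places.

1.444 nats

H(Z) = −Σ p·ln p.
  −(0.085)·ln(0.085) = 0.2095
  −(0.432)·ln(0.432) = 0.3626
  −(0.116)·ln(0.116) = 0.2499
  −(0.187)·ln(0.187) = 0.3135
  −(0.180)·ln(0.180) = 0.3087
Sum: 0.2095 + 0.3626 + 0.2499 + 0.3135 + 0.3087 = 1.444 nats.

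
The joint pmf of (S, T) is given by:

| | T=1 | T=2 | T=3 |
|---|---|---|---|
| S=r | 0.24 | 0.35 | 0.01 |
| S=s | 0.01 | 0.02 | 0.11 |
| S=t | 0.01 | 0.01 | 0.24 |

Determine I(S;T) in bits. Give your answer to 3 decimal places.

0.664 bits

Marginals: p(S) = (0.6000, 0.1400, 0.2600), p(T) = (0.2600, 0.3800, 0.3600).
I(S;T) = H(S) + H(T) − H(S,T).
H(S) = 1.3446, H(T) = 1.5664, H(S,T) = 2.2473.
I(S;T) = 1.3446 + 1.5664 − 2.2473 = 0.664 bits.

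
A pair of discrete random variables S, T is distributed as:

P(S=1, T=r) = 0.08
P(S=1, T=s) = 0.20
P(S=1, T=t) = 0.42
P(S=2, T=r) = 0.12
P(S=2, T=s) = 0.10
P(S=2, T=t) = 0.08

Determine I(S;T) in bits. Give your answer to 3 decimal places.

Marginals: p(S) = (0.7000, 0.3000), p(T) = (0.2000, 0.3000, 0.5000).
I(S;T) = Σ p(x,y)·log₂[p(x,y)/(p(x)p(y))].
  (1,r): 0.08·log₂(0.5714) = -0.0646
  (1,s): 0.20·log₂(0.9524) = -0.0141
  (1,t): 0.42·log₂(1.2000) = 0.1105
  (2,r): 0.12·log₂(2.0000) = 0.1200
  (2,s): 0.10·log₂(1.1111) = 0.0152
  (2,t): 0.08·log₂(0.5333) = -0.0726
Sum = 0.094 bits.

0.094 bits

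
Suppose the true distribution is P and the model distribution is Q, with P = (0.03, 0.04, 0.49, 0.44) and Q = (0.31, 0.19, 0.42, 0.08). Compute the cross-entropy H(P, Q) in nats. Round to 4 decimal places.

H(P,Q) = −Σ p·ln q.
  −0.03·ln(0.31) = 0.03514
  −0.04·ln(0.19) = 0.06643
  −0.49·ln(0.42) = 0.42508
  −0.44·ln(0.08) = 1.11132
H(P,Q) = 1.6380 nats.

1.6380 nats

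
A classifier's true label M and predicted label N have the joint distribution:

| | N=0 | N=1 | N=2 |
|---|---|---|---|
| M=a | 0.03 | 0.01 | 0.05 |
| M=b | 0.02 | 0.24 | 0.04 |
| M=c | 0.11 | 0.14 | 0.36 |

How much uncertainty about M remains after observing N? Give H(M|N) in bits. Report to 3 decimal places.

Marginals: p(M) = (0.0900, 0.3000, 0.6100), p(N) = (0.1600, 0.3900, 0.4500).
H(M|N) = Σ p(N) · H(M|N=·).
  N=0: p=0.1600, H(M|N=0) = 1.1995
  N=1: p=0.3900, H(M|N=1) = 1.0971
  N=2: p=0.4500, H(M|N=2) = 0.9201
Weighted sum = 1.034 bits.

1.034 bits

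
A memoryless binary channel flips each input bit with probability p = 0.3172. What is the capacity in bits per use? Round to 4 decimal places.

0.0987 bits

Binary symmetric channel: C = 1 − h₂(ε) where h₂ is the binary entropy function.
h₂(0.3172) = −0.3172·log₂0.3172 − 0.6828·log₂0.6828 = 0.9013.
C = 1 − 0.9013 = 0.0987 bits per channel use.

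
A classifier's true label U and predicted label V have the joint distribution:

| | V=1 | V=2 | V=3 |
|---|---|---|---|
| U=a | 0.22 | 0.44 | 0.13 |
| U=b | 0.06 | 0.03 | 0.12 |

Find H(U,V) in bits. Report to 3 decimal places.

H(U,V) = −Σ p(x,y)·log₂ p(x,y) over all 6 cells.
  cell (a,1): −0.22·log₂0.22 = 0.4806
  cell (a,2): −0.44·log₂0.44 = 0.5211
  cell (a,3): −0.13·log₂0.13 = 0.3826
  cell (b,1): −0.06·log₂0.06 = 0.2435
  cell (b,2): −0.03·log₂0.03 = 0.1518
  cell (b,3): −0.12·log₂0.12 = 0.3671
Sum = 2.147 bits.

2.147 bits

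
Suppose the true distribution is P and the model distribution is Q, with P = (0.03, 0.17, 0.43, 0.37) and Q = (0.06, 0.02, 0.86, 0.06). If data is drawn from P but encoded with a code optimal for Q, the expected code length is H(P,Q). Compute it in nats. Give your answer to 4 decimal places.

1.8553 nats

H(P,Q) = −Σ p·ln q.
  −0.03·ln(0.06) = 0.08440
  −0.17·ln(0.02) = 0.66504
  −0.43·ln(0.86) = 0.06485
  −0.37·ln(0.06) = 1.04096
H(P,Q) = 1.8553 nats.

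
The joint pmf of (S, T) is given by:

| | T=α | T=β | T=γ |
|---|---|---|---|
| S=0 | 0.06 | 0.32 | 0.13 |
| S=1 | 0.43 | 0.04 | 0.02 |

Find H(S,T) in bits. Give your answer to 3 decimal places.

H(S,T) = −Σ p(x,y)·log₂ p(x,y) over all 6 cells.
  cell (0,α): −0.06·log₂0.06 = 0.2435
  cell (0,β): −0.32·log₂0.32 = 0.5260
  cell (0,γ): −0.13·log₂0.13 = 0.3826
  cell (1,α): −0.43·log₂0.43 = 0.5236
  cell (1,β): −0.04·log₂0.04 = 0.1858
  cell (1,γ): −0.02·log₂0.02 = 0.1129
Sum = 1.974 bits.

1.974 bits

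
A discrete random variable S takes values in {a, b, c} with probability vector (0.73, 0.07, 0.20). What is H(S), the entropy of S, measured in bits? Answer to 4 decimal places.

1.0644 bits

H(S) = −Σ p·log₂ p.
  −(0.73)·log₂(0.73) = 0.33144
  −(0.07)·log₂(0.07) = 0.26856
  −(0.20)·log₂(0.20) = 0.46439
Sum: 0.33144 + 0.26856 + 0.46439 = 1.0644 bits.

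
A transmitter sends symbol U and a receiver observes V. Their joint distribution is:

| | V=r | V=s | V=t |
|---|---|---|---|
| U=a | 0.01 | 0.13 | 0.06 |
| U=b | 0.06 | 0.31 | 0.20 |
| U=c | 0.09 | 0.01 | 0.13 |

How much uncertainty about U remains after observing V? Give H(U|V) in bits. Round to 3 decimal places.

Marginals: p(U) = (0.2000, 0.5700, 0.2300), p(V) = (0.1600, 0.4500, 0.3900).
H(U|V) = Σ p(V) · H(U|V=·).
  V=r: p=0.1600, H(U|V=r) = 1.2476
  V=s: p=0.4500, H(U|V=s) = 1.0099
  V=t: p=0.3900, H(U|V=t) = 1.4379
Weighted sum = 1.215 bits.

1.215 bits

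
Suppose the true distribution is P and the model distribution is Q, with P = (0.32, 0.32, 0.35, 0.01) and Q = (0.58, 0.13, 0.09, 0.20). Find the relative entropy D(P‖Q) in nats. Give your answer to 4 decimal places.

0.5433 nats

D(P‖Q) = Σ p·ln(p/q).
  0.32·ln(0.32/0.58) = -0.19031
  0.32·ln(0.32/0.13) = 0.28825
  0.35·ln(0.35/0.09) = 0.47534
  0.01·ln(0.01/0.20) = -0.02996
D(P‖Q) = 0.5433 nats.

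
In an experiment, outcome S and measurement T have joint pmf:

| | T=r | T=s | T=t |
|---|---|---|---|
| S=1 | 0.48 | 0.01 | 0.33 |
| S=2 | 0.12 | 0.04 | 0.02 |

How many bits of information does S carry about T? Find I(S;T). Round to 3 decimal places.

Marginals: p(S) = (0.8200, 0.1800), p(T) = (0.6000, 0.0500, 0.3500).
I(S;T) = Σ p(x,y)·log₂[p(x,y)/(p(x)p(y))].
  (1,r): 0.48·log₂(0.9756) = -0.0171
  (1,s): 0.01·log₂(0.2439) = -0.0204
  (1,t): 0.33·log₂(1.1498) = 0.0665
  (2,r): 0.12·log₂(1.1111) = 0.0182
  (2,s): 0.04·log₂(4.4444) = 0.0861
  (2,t): 0.02·log₂(0.3175) = -0.0331
Sum = 0.100 bits.

0.100 bits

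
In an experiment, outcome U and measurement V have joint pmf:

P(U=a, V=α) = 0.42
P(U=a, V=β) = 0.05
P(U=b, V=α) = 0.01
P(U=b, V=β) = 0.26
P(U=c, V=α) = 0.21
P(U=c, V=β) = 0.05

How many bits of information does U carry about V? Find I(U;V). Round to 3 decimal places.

0.468 bits

Marginals: p(U) = (0.4700, 0.2700, 0.2600), p(V) = (0.6400, 0.3600).
I(U;V) = H(U) + H(V) − H(U,V).
H(U) = 1.5273, H(V) = 0.9427, H(U,V) = 2.0024.
I(U;V) = 1.5273 + 0.9427 − 2.0024 = 0.468 bits.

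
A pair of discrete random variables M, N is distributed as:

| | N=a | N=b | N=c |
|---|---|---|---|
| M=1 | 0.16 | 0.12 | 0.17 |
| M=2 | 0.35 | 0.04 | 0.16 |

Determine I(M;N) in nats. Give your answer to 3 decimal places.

Marginals: p(M) = (0.4500, 0.5500), p(N) = (0.5100, 0.1600, 0.3300).
I(M;N) = H(M) + H(N) − H(M,N).
H(M) = 0.6881, H(N) = 1.0025, H(M,N) = 1.6383.
I(M;N) = 0.6881 + 1.0025 − 1.6383 = 0.052 nats.

0.052 nats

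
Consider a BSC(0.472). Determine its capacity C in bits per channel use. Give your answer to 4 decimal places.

Binary symmetric channel: C = 1 − h₂(ε) where h₂ is the binary entropy function.
h₂(0.472) = −0.472·log₂0.472 − 0.528·log₂0.528 = 0.9977.
C = 1 − 0.9977 = 0.0023 bits per channel use.

0.0023 bits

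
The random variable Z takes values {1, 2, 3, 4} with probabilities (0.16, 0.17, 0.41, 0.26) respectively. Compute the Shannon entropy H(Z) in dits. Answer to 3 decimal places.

H(Z) = −Σ p·log₁₀ p.
  −(0.16)·log₁₀(0.16) = 0.1273
  −(0.17)·log₁₀(0.17) = 0.1308
  −(0.41)·log₁₀(0.41) = 0.1588
  −(0.26)·log₁₀(0.26) = 0.1521
Sum: 0.1273 + 0.1308 + 0.1588 + 0.1521 = 0.569 dits.

0.569 dits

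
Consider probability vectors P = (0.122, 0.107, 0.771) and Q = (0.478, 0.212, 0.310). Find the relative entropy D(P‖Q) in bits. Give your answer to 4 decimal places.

D(P‖Q) = Σ p·log₂(p/q).
  0.122·log₂(0.122/0.478) = -0.24036
  0.107·log₂(0.107/0.212) = -0.10555
  0.771·log₂(0.771/0.310) = 1.01345
D(P‖Q) = 0.6675 bits.

0.6675 bits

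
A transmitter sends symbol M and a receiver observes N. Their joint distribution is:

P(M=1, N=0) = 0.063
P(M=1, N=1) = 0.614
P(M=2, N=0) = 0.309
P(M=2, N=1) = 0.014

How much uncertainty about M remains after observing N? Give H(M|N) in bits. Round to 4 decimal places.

Chain rule: H(M|N) = H(M,N) − H(N).
Marginals: p(M) = (0.6770, 0.3230), p(N) = (0.3720, 0.6280).
H(M,N) = 1.2931 bits; H(N) = 0.9522 bits.
H(M|N) = 1.2931 − 0.9522 = 0.3409 bits.

0.3409 bits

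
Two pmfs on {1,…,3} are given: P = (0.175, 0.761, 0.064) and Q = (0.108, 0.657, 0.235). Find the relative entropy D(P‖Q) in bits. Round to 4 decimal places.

0.1631 bits

D(P‖Q) = Σ p·log₂(p/q).
  0.175·log₂(0.175/0.108) = 0.12186
  0.761·log₂(0.761/0.657) = 0.16133
  0.064·log₂(0.064/0.235) = -0.12010
D(P‖Q) = 0.1631 bits.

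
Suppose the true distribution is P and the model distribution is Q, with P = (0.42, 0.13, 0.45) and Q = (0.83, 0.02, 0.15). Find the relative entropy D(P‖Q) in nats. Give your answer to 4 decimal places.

D(P‖Q) = Σ p·ln(p/q).
  0.42·ln(0.42/0.83) = -0.28609
  0.13·ln(0.13/0.02) = 0.24333
  0.45·ln(0.45/0.15) = 0.49438
D(P‖Q) = 0.4516 nats.

0.4516 nats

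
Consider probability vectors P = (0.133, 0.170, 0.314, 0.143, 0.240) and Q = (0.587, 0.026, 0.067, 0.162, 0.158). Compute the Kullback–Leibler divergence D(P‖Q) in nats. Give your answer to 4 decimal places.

0.6893 nats

D(P‖Q) = Σ p·ln(p/q).
  0.133·ln(0.133/0.587) = -0.19746
  0.170·ln(0.170/0.026) = 0.31921
  0.314·ln(0.314/0.067) = 0.48504
  0.143·ln(0.143/0.162) = -0.01784
  0.240·ln(0.240/0.158) = 0.10033
D(P‖Q) = 0.6893 nats.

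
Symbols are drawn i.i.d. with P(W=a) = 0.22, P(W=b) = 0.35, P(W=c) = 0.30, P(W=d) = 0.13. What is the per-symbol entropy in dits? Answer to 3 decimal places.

H(W) = −Σ p·log₁₀ p.
  −(0.22)·log₁₀(0.22) = 0.1447
  −(0.35)·log₁₀(0.35) = 0.1596
  −(0.30)·log₁₀(0.30) = 0.1569
  −(0.13)·log₁₀(0.13) = 0.1152
Sum: 0.1447 + 0.1596 + 0.1569 + 0.1152 = 0.576 dits.

0.576 dits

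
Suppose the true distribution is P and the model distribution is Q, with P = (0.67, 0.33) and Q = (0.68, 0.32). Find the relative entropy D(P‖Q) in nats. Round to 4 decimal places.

0.0002 nats

D(P‖Q) = Σ p·ln(p/q).
  0.67·ln(0.67/0.68) = -0.00993
  0.33·ln(0.33/0.32) = 0.01015
D(P‖Q) = 0.0002 nats.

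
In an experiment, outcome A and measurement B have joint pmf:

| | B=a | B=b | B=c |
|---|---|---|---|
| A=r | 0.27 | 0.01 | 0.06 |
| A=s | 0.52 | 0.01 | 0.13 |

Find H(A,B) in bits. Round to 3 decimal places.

1.760 bits

H(A,B) = −Σ p(x,y)·log₂ p(x,y) over all 6 cells.
  cell (r,a): −0.27·log₂0.27 = 0.5100
  cell (r,b): −0.01·log₂0.01 = 0.0664
  cell (r,c): −0.06·log₂0.06 = 0.2435
  cell (s,a): −0.52·log₂0.52 = 0.4906
  cell (s,b): −0.01·log₂0.01 = 0.0664
  cell (s,c): −0.13·log₂0.13 = 0.3826
Sum = 1.760 bits.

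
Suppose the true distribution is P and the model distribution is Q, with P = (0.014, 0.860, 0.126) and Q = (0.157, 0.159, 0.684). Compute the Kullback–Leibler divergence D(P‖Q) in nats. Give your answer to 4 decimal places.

D(P‖Q) = Σ p·ln(p/q).
  0.014·ln(0.014/0.157) = -0.03384
  0.860·ln(0.860/0.159) = 1.45170
  0.126·ln(0.126/0.684) = -0.21315
D(P‖Q) = 1.2047 nats.

1.2047 nats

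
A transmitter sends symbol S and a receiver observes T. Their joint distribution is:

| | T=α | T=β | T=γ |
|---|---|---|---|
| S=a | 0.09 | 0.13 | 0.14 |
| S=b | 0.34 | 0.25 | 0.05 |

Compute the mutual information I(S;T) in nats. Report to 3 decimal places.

0.079 nats

Marginals: p(S) = (0.3600, 0.6400), p(T) = (0.4300, 0.3800, 0.1900).
I(S;T) = Σ p(x,y)·ln[p(x,y)/(p(x)p(y))].
  (a,α): 0.09·ln(0.5814) = -0.0488
  (a,β): 0.13·ln(0.9503) = -0.0066
  (a,γ): 0.14·ln(2.0468) = 0.1003
  (b,α): 0.34·ln(1.2355) = 0.0719
  (b,β): 0.25·ln(1.0280) = 0.0069
  (b,γ): 0.05·ln(0.4112) = -0.0444
Sum = 0.079 nats.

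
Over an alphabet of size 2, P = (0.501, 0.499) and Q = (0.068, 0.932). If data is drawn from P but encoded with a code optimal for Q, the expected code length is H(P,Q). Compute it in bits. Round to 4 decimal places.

1.9937 bits

H(P,Q) = −Σ p·log₂ q.
  −0.501·log₂(0.068) = 1.94304
  −0.499·log₂(0.932) = 0.05070
H(P,Q) = 1.9937 bits.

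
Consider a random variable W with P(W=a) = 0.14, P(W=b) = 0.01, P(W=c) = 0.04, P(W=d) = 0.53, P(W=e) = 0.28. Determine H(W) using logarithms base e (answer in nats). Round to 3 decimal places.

H(W) = −Σ p·ln p.
  −(0.14)·ln(0.14) = 0.2753
  −(0.01)·ln(0.01) = 0.0461
  −(0.04)·ln(0.04) = 0.1288
  −(0.53)·ln(0.53) = 0.3365
  −(0.28)·ln(0.28) = 0.3564
Sum: 0.2753 + 0.0461 + 0.1288 + 0.3365 + 0.3564 = 1.143 nats.

1.143 nats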